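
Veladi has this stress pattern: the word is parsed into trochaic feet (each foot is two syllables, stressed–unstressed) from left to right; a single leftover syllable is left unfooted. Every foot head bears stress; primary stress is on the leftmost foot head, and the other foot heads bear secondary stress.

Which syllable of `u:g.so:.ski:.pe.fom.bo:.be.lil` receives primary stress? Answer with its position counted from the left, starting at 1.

1

Parse left to right into trochaic (ˈσσ) feet: (ˈu:g.so:) (ˈski:.pe) (ˈfom.bo:) (ˈbe.lil).
Foot heads (stressed positions): 1, 3, 5, 7.
End Rule Leftmost: primary stress on the leftmost head = syllable 1.
Primary stress: syllable 1 → ˈu:g.so:.ski:.pe.fom.bo:.be.lil.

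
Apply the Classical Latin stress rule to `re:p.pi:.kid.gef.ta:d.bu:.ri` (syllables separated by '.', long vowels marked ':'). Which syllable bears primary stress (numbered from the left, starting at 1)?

Classical Latin: stress the penult if heavy (long vowel or closed), else the antepenult.
Weights: 5 ta:d H, 6 bu: H, 7 ri L.
The penult (syllable 6, bu:) is heavy, so it takes stress.
Stress on syllable 6: re:p.pi:.kid.gef.ta:d.ˈbu:.ri.

6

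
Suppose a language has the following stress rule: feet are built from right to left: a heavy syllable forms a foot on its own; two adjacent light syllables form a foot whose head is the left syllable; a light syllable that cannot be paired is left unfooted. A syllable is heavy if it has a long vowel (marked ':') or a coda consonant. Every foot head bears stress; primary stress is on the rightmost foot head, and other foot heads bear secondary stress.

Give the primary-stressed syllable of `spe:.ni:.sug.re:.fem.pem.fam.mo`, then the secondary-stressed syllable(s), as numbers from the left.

primary 7, secondary 1, 2, 3, 4, 5, 6

Weights: 1 spe: H, 2 ni: H, 3 sug H, 4 re: H, 5 fem H, 6 pem H, 7 fam H, 8 mo L.
Parse right to left (heavy = foot alone; LL = one foot; stranded L unfooted): (ˈspe:) (ˈni:) (ˈsug) (ˈre:) (ˈfem) (ˈpem) (ˈfam) mo.
Foot heads: 1, 2, 3, 4, 5, 6, 7.
Primary stress on the rightmost head = syllable 7.
Secondary stress on 1, 2, 3, 4, 5, 6: ˌspe:.ˌni:.ˌsug.ˌre:.ˌfem.ˌpem.ˈfam.mo.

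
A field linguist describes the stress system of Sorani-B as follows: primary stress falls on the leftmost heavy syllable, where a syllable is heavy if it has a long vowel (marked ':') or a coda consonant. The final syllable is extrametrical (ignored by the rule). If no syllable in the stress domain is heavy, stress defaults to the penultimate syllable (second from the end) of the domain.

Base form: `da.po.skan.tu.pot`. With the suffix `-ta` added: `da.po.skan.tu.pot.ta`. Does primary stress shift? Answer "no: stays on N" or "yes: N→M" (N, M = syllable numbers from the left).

no: stays on 3

Base `da.po.skan.tu.pot` (5 syllables):
  The final syllable (5, pot) is extrametrical; the stress domain is syllables 1–4.
  Weights: 1 da L, 2 po L, 3 skan H, 4 tu L.
  Heavy syllables in the domain: 3. The leftmost is syllable 3 (skan).
  → primary stress on syllable 3.
Suffixed `da.po.skan.tu.pot.ta` (6 syllables):
  The final syllable (6, ta) is extrametrical; the stress domain is syllables 1–5.
  Weights: 1 da L, 2 po L, 3 skan H, 4 tu L, 5 pot H.
  Heavy syllables in the domain: 3, 5. The leftmost is syllable 3 (skan).
  → primary stress on syllable 3.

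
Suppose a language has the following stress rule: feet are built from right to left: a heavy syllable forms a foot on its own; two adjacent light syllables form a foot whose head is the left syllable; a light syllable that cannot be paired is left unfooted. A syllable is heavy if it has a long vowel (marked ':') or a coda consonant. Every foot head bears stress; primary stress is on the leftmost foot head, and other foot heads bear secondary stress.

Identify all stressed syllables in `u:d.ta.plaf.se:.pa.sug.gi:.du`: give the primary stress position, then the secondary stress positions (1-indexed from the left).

Weights: 1 u:d H, 2 ta L, 3 plaf H, 4 se: H, 5 pa L, 6 sug H, 7 gi: H, 8 du L.
Parse right to left (heavy = foot alone; LL = one foot; stranded L unfooted): (ˈu:d) ta (ˈplaf) (ˈse:) pa (ˈsug) (ˈgi:) du.
Foot heads: 1, 3, 4, 6, 7.
Primary stress on the leftmost head = syllable 1.
Secondary stress on 3, 4, 6, 7: ˈu:d.ta.ˌplaf.ˌse:.pa.ˌsug.ˌgi:.du.

primary 1, secondary 3, 4, 6, 7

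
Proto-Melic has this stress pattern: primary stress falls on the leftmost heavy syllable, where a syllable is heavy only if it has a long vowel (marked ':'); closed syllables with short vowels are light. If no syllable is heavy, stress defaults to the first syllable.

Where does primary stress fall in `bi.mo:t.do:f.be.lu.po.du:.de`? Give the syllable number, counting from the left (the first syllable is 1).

2

Weights: 1 bi L, 2 mo:t H, 3 do:f H, 4 be L, 5 lu L, 6 po L, 7 du: H, 8 de L.
Heavy syllables in the domain: 2, 3, 7. The leftmost is syllable 2 (mo:t).
Primary stress: syllable 2 → bi.ˈmo:t.do:f.be.lu.po.du:.de.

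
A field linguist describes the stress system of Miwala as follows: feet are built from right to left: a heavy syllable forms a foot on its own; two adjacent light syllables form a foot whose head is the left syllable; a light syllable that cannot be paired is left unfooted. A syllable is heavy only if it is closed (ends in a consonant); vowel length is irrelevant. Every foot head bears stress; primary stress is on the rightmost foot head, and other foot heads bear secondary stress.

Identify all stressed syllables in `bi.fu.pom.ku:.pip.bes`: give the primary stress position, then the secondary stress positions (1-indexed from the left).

Weights: 1 bi L, 2 fu L, 3 pom H, 4 ku: L, 5 pip H, 6 bes H.
Parse right to left (heavy = foot alone; LL = one foot; stranded L unfooted): (ˈbi.fu) (ˈpom) ku: (ˈpip) (ˈbes).
Foot heads: 1, 3, 5, 6.
Primary stress on the rightmost head = syllable 6.
Secondary stress on 1, 3, 5: ˌbi.fu.ˌpom.ku:.ˌpip.ˈbes.

primary 6, secondary 1, 3, 5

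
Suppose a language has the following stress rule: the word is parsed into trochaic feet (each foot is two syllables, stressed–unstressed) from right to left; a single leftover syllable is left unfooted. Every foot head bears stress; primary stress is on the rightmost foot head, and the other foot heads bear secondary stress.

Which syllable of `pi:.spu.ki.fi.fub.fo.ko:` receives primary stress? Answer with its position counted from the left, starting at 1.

Parse right to left into trochaic (ˈσσ) feet: pi: (ˈspu.ki) (ˈfi.fub) (ˈfo.ko:). Syllable 1 is left unfooted.
Foot heads (stressed positions): 2, 4, 6.
End Rule Rightmost: primary stress on the rightmost head = syllable 6.
Primary stress: syllable 6 → pi:.spu.ki.fi.fub.ˈfo.ko:.

6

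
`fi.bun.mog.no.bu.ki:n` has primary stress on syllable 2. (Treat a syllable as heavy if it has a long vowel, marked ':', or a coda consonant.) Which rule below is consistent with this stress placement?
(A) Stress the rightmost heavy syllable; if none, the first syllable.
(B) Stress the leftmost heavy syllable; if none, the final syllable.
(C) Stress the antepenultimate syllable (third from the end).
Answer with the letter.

B

Rule A → syllable 6 (observed: 2).
Rule B → syllable 2 ✓.
Rule C → syllable 4 (observed: 2).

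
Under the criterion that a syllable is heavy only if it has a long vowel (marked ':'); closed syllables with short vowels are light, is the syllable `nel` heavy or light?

`nel`: short vowel, closed (coda /l/). Short vowel → light.

light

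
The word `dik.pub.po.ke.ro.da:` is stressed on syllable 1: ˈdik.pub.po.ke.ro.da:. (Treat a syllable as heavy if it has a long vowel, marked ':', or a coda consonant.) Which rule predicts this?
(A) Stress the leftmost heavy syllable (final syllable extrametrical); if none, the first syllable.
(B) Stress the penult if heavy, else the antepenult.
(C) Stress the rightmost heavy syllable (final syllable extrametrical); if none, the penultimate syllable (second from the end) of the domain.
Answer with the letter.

A

Rule A → syllable 1 ✓.
Rule B → syllable 4 (observed: 1).
Rule C → syllable 2 (observed: 1).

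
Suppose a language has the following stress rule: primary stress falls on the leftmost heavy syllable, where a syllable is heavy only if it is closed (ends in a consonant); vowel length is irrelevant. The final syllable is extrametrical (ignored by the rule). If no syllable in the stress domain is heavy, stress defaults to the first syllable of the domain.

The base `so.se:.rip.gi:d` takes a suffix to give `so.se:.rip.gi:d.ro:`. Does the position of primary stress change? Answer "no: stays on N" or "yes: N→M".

no: stays on 3

Base `so.se:.rip.gi:d` (4 syllables):
  The final syllable (4, gi:d) is extrametrical; the stress domain is syllables 1–3.
  Weights: 1 so L, 2 se: L, 3 rip H.
  Heavy syllables in the domain: 3. The leftmost is syllable 3 (rip).
  → primary stress on syllable 3.
Suffixed `so.se:.rip.gi:d.ro:` (5 syllables):
  The final syllable (5, ro:) is extrametrical; the stress domain is syllables 1–4.
  Weights: 1 so L, 2 se: L, 3 rip H, 4 gi:d H.
  Heavy syllables in the domain: 3, 4. The leftmost is syllable 3 (rip).
  → primary stress on syllable 3.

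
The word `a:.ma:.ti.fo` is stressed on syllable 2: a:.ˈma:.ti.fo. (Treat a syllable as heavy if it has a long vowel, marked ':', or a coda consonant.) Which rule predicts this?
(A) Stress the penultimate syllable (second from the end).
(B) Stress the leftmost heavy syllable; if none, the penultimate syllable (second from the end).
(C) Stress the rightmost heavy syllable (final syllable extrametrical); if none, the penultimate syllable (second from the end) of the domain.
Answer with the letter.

Rule A → syllable 3 (observed: 2).
Rule B → syllable 1 (observed: 2).
Rule C → syllable 2 ✓.

C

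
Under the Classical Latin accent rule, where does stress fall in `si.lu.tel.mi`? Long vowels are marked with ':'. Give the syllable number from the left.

Classical Latin: stress the penult if heavy (long vowel or closed), else the antepenult.
Weights: 2 lu L, 3 tel H, 4 mi L.
The penult (syllable 3, tel) is heavy, so it takes stress.
Stress on syllable 3: si.lu.ˈtel.mi.

3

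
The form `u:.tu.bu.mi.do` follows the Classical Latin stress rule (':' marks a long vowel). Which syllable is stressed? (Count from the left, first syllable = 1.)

Classical Latin: stress the penult if heavy (long vowel or closed), else the antepenult.
Weights: 3 bu L, 4 mi L, 5 do L.
The penult (syllable 4, mi) is light, so stress falls on the antepenult (syllable 3, bu).
Stress on syllable 3: u:.tu.ˈbu.mi.do.

3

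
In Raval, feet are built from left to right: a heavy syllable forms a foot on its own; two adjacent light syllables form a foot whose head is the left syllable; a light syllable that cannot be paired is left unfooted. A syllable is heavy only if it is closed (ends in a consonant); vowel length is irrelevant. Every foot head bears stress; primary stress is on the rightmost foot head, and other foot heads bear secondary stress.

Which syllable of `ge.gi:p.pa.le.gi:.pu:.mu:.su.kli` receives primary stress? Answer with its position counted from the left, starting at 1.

Weights: 1 ge L, 2 gi:p H, 3 pa L, 4 le L, 5 gi: L, 6 pu: L, 7 mu: L, 8 su L, 9 kli L.
Parse left to right (heavy = foot alone; LL = one foot; stranded L unfooted): ge (ˈgi:p) (ˈpa.le) (ˈgi:.pu:) (ˈmu:.su) kli.
Foot heads: 2, 3, 5, 7.
Primary stress on the rightmost head = syllable 7.
Primary stress: syllable 7 → ge.gi:p.pa.le.gi:.pu:.ˈmu:.su.kli.

7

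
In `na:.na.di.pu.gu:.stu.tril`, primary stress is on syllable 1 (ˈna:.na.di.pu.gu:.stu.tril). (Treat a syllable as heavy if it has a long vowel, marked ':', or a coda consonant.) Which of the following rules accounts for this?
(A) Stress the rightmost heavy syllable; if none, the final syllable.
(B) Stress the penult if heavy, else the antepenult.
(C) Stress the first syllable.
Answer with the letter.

Rule A → syllable 7 (observed: 1).
Rule B → syllable 5 (observed: 1).
Rule C → syllable 1 ✓.

C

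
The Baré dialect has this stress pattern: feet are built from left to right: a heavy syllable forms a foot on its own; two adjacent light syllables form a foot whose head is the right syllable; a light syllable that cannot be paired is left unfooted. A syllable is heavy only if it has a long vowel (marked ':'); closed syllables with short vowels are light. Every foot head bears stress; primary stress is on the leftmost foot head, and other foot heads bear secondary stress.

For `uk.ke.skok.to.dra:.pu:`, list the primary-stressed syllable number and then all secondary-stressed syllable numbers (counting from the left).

Weights: 1 uk L, 2 ke L, 3 skok L, 4 to L, 5 dra: H, 6 pu: H.
Parse left to right (heavy = foot alone; LL = one foot; stranded L unfooted): (uk.ˈke) (skok.ˈto) (ˈdra:) (ˈpu:).
Foot heads: 2, 4, 5, 6.
Primary stress on the leftmost head = syllable 2.
Secondary stress on 4, 5, 6: uk.ˈke.skok.ˌto.ˌdra:.ˌpu:.

primary 2, secondary 4, 5, 6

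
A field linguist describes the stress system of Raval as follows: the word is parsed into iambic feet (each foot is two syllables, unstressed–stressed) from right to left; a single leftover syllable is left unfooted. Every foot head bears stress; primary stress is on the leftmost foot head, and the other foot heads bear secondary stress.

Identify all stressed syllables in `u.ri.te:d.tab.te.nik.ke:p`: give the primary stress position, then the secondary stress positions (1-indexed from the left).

primary 3, secondary 5, 7

Parse right to left into iambic (σˈσ) feet: u (ri.ˈte:d) (tab.ˈte) (nik.ˈke:p). Syllable 1 is left unfooted.
Foot heads (stressed positions): 3, 5, 7.
End Rule Leftmost: primary stress on the leftmost head = syllable 3.
Secondary stress on 5, 7: u.ri.ˈte:d.tab.ˌte.nik.ˌke:p.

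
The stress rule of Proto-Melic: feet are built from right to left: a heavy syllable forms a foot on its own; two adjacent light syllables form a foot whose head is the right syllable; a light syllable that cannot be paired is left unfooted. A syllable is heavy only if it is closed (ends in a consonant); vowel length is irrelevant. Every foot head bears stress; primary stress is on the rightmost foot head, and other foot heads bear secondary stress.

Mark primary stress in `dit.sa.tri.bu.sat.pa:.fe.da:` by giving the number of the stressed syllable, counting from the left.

Weights: 1 dit H, 2 sa L, 3 tri L, 4 bu L, 5 sat H, 6 pa: L, 7 fe L, 8 da: L.
Parse right to left (heavy = foot alone; LL = one foot; stranded L unfooted): (ˈdit) sa (tri.ˈbu) (ˈsat) pa: (fe.ˈda:).
Foot heads: 1, 4, 5, 8.
Primary stress on the rightmost head = syllable 8.
Primary stress: syllable 8 → dit.sa.tri.bu.sat.pa:.fe.ˈda:.

8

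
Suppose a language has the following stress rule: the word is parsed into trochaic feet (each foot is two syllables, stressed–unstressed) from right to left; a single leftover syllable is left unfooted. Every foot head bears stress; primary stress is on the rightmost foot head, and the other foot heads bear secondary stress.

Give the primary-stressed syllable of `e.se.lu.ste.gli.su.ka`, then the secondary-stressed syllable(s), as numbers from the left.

primary 6, secondary 2, 4

Parse right to left into trochaic (ˈσσ) feet: e (ˈse.lu) (ˈste.gli) (ˈsu.ka). Syllable 1 is left unfooted.
Foot heads (stressed positions): 2, 4, 6.
End Rule Rightmost: primary stress on the rightmost head = syllable 6.
Secondary stress on 2, 4: e.ˌse.lu.ˌste.gli.ˈsu.ka.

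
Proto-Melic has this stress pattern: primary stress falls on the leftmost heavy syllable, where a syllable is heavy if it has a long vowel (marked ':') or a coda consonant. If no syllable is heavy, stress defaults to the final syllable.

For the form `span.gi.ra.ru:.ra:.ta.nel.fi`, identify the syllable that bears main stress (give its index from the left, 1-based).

1

Weights: 1 span H, 2 gi L, 3 ra L, 4 ru: H, 5 ra: H, 6 ta L, 7 nel H, 8 fi L.
Heavy syllables in the domain: 1, 4, 5, 7. The leftmost is syllable 1 (span).
Primary stress: syllable 1 → ˈspan.gi.ra.ru:.ra:.ta.nel.fi.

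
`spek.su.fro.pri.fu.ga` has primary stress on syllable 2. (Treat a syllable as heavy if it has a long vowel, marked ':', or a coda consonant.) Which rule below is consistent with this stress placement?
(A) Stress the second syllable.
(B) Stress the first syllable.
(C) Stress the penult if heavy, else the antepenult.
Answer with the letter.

Rule A → syllable 2 ✓.
Rule B → syllable 1 (observed: 2).
Rule C → syllable 4 (observed: 2).

A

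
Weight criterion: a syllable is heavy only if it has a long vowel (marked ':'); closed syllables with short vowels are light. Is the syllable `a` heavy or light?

light

`a`: short vowel, open (no coda). Short vowel → light.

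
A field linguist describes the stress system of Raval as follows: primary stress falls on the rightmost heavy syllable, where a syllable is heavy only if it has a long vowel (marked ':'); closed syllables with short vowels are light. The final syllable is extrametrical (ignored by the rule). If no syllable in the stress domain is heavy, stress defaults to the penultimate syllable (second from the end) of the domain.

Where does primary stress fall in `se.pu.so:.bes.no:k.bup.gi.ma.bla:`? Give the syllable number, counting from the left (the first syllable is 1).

The final syllable (9, bla:) is extrametrical; the stress domain is syllables 1–8.
Weights: 1 se L, 2 pu L, 3 so: H, 4 bes L, 5 no:k H, 6 bup L, 7 gi L, 8 ma L.
Heavy syllables in the domain: 3, 5. The rightmost is syllable 5 (no:k).
Primary stress: syllable 5 → se.pu.so:.bes.ˈno:k.bup.gi.ma.bla:.

5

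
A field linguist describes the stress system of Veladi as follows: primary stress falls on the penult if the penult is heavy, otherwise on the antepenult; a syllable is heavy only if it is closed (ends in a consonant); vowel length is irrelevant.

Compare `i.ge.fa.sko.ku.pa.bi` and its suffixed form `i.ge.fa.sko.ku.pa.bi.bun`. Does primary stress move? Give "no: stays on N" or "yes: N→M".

Base `i.ge.fa.sko.ku.pa.bi` (7 syllables):
  Weights: 5 ku L, 6 pa L, 7 bi L.
  The penult (syllable 6, pa) is light, so stress falls on the antepenult (syllable 5, ku).
  → primary stress on syllable 5.
Suffixed `i.ge.fa.sko.ku.pa.bi.bun` (8 syllables):
  Weights: 6 pa L, 7 bi L, 8 bun H.
  The penult (syllable 7, bi) is light, so stress falls on the antepenult (syllable 6, pa).
  → primary stress on syllable 6.

yes: 5→6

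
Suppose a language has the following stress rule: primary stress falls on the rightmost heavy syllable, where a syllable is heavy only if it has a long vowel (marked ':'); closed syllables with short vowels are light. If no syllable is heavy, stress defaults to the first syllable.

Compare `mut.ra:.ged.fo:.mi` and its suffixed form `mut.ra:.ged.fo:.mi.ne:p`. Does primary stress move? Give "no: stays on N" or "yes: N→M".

yes: 4→6

Base `mut.ra:.ged.fo:.mi` (5 syllables):
  Weights: 1 mut L, 2 ra: H, 3 ged L, 4 fo: H, 5 mi L.
  Heavy syllables in the domain: 2, 4. The rightmost is syllable 4 (fo:).
  → primary stress on syllable 4.
Suffixed `mut.ra:.ged.fo:.mi.ne:p` (6 syllables):
  Weights: 1 mut L, 2 ra: H, 3 ged L, 4 fo: H, 5 mi L, 6 ne:p H.
  Heavy syllables in the domain: 2, 4, 6. The rightmost is syllable 6 (ne:p).
  → primary stress on syllable 6.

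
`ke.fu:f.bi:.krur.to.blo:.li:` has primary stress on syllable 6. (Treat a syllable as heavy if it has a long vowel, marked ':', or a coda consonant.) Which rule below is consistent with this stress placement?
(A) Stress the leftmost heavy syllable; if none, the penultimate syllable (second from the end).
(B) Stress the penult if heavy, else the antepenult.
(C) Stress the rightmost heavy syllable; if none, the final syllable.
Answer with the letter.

B

Rule A → syllable 2 (observed: 6).
Rule B → syllable 6 ✓.
Rule C → syllable 7 (observed: 6).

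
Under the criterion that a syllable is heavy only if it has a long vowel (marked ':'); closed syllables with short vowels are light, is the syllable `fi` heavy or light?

`fi`: short vowel, open (no coda). Short vowel → light.

light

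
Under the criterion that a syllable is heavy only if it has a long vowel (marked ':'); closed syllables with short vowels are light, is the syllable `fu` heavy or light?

light

`fu`: short vowel, open (no coda). Short vowel → light.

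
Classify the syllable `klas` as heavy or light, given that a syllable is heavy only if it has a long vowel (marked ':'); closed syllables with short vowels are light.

`klas`: short vowel, closed (coda /s/). Short vowel → light.

light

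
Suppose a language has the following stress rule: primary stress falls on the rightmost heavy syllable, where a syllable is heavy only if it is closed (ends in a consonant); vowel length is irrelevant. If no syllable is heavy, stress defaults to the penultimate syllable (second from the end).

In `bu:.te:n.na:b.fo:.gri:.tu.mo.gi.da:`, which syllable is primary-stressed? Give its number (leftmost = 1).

Weights: 1 bu: L, 2 te:n H, 3 na:b H, 4 fo: L, 5 gri: L, 6 tu L, 7 mo L, 8 gi L, 9 da: L.
Heavy syllables in the domain: 2, 3. The rightmost is syllable 3 (na:b).
Primary stress: syllable 3 → bu:.te:n.ˈna:b.fo:.gri:.tu.mo.gi.da:.

3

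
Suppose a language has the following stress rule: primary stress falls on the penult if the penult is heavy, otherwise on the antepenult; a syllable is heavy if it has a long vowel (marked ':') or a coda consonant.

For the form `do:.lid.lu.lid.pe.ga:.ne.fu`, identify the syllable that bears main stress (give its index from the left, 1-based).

Weights: 6 ga: H, 7 ne L, 8 fu L.
The penult (syllable 7, ne) is light, so stress falls on the antepenult (syllable 6, ga:).
Primary stress: syllable 6 → do:.lid.lu.lid.pe.ˈga:.ne.fu.

6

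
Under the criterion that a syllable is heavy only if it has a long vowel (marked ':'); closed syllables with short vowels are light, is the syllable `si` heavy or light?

light

`si`: short vowel, open (no coda). Short vowel → light.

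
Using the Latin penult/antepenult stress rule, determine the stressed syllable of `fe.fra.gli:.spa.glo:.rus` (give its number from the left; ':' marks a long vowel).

5

Classical Latin: stress the penult if heavy (long vowel or closed), else the antepenult.
Weights: 4 spa L, 5 glo: H, 6 rus H.
The penult (syllable 5, glo:) is heavy, so it takes stress.
Stress on syllable 5: fe.fra.gli:.spa.ˈglo:.rus.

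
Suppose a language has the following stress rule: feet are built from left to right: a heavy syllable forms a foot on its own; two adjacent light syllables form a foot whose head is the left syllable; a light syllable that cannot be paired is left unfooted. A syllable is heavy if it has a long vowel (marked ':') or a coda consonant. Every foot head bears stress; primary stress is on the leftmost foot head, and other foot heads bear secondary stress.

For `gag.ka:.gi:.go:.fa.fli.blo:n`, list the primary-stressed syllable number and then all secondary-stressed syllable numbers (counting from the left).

primary 1, secondary 2, 3, 4, 5, 7

Weights: 1 gag H, 2 ka: H, 3 gi: H, 4 go: H, 5 fa L, 6 fli L, 7 blo:n H.
Parse left to right (heavy = foot alone; LL = one foot; stranded L unfooted): (ˈgag) (ˈka:) (ˈgi:) (ˈgo:) (ˈfa.fli) (ˈblo:n).
Foot heads: 1, 2, 3, 4, 5, 7.
Primary stress on the leftmost head = syllable 1.
Secondary stress on 2, 3, 4, 5, 7: ˈgag.ˌka:.ˌgi:.ˌgo:.ˌfa.fli.ˌblo:n.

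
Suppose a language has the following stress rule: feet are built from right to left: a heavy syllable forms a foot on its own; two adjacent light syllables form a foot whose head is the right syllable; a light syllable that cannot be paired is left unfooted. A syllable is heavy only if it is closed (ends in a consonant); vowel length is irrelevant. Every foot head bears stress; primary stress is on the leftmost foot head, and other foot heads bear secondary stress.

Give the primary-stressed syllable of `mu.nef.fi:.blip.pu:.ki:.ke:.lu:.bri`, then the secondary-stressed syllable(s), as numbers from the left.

primary 2, secondary 4, 7, 9

Weights: 1 mu L, 2 nef H, 3 fi: L, 4 blip H, 5 pu: L, 6 ki: L, 7 ke: L, 8 lu: L, 9 bri L.
Parse right to left (heavy = foot alone; LL = one foot; stranded L unfooted): mu (ˈnef) fi: (ˈblip) pu: (ki:.ˈke:) (lu:.ˈbri).
Foot heads: 2, 4, 7, 9.
Primary stress on the leftmost head = syllable 2.
Secondary stress on 4, 7, 9: mu.ˈnef.fi:.ˌblip.pu:.ki:.ˌke:.lu:.ˌbri.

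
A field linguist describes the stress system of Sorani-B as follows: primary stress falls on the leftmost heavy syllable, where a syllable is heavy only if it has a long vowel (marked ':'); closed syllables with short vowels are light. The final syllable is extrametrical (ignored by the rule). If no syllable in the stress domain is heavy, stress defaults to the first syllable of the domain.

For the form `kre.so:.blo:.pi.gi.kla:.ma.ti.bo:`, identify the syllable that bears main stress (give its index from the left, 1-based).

2

The final syllable (9, bo:) is extrametrical; the stress domain is syllables 1–8.
Weights: 1 kre L, 2 so: H, 3 blo: H, 4 pi L, 5 gi L, 6 kla: H, 7 ma L, 8 ti L.
Heavy syllables in the domain: 2, 3, 6. The leftmost is syllable 2 (so:).
Primary stress: syllable 2 → kre.ˈso:.blo:.pi.gi.kla:.ma.ti.bo:.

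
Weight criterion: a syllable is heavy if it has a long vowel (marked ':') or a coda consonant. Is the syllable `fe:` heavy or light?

`fe:`: long vowel, open (no coda). Long vowel → heavy.

heavy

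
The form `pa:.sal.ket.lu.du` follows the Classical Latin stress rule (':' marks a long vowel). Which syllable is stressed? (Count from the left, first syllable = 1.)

Classical Latin: stress the penult if heavy (long vowel or closed), else the antepenult.
Weights: 3 ket H, 4 lu L, 5 du L.
The penult (syllable 4, lu) is light, so stress falls on the antepenult (syllable 3, ket).
Stress on syllable 3: pa:.sal.ˈket.lu.du.

3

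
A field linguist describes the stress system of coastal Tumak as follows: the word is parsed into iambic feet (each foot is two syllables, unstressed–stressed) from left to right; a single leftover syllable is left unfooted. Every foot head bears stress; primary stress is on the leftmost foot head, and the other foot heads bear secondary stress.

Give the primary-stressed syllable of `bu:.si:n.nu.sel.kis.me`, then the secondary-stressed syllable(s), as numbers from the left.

primary 2, secondary 4, 6

Parse left to right into iambic (σˈσ) feet: (bu:.ˈsi:n) (nu.ˈsel) (kis.ˈme).
Foot heads (stressed positions): 2, 4, 6.
End Rule Leftmost: primary stress on the leftmost head = syllable 2.
Secondary stress on 4, 6: bu:.ˈsi:n.nu.ˌsel.kis.ˌme.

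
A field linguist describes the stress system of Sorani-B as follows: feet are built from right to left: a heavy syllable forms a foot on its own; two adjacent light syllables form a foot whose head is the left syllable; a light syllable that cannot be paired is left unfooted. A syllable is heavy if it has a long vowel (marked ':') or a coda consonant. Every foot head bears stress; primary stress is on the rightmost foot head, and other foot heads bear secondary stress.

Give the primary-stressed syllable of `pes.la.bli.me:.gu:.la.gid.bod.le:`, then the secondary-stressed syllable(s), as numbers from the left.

Weights: 1 pes H, 2 la L, 3 bli L, 4 me: H, 5 gu: H, 6 la L, 7 gid H, 8 bod H, 9 le: H.
Parse right to left (heavy = foot alone; LL = one foot; stranded L unfooted): (ˈpes) (ˈla.bli) (ˈme:) (ˈgu:) la (ˈgid) (ˈbod) (ˈle:).
Foot heads: 1, 2, 4, 5, 7, 8, 9.
Primary stress on the rightmost head = syllable 9.
Secondary stress on 1, 2, 4, 5, 7, 8: ˌpes.ˌla.bli.ˌme:.ˌgu:.la.ˌgid.ˌbod.ˈle:.

primary 9, secondary 1, 2, 4, 5, 7, 8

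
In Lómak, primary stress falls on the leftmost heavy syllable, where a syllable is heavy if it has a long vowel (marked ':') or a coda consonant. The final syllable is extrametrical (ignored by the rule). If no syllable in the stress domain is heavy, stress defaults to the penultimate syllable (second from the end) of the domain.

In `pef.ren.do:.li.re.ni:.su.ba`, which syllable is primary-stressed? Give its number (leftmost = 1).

The final syllable (8, ba) is extrametrical; the stress domain is syllables 1–7.
Weights: 1 pef H, 2 ren H, 3 do: H, 4 li L, 5 re L, 6 ni: H, 7 su L.
Heavy syllables in the domain: 1, 2, 3, 6. The leftmost is syllable 1 (pef).
Primary stress: syllable 1 → ˈpef.ren.do:.li.re.ni:.su.ba.

1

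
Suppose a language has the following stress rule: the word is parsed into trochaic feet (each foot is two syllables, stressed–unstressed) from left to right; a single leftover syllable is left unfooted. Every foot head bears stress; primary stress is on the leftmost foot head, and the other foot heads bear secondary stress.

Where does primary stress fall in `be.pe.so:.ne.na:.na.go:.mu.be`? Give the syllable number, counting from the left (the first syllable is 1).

Parse left to right into trochaic (ˈσσ) feet: (ˈbe.pe) (ˈso:.ne) (ˈna:.na) (ˈgo:.mu) be. Syllable 9 is left unfooted.
Foot heads (stressed positions): 1, 3, 5, 7.
End Rule Leftmost: primary stress on the leftmost head = syllable 1.
Primary stress: syllable 1 → ˈbe.pe.so:.ne.na:.na.go:.mu.be.

1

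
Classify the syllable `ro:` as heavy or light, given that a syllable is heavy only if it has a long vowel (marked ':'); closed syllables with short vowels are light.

heavy

`ro:`: long vowel, open (no coda). Long vowel → heavy.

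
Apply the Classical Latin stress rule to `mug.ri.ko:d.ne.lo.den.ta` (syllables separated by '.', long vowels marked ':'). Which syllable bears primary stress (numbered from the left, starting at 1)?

Classical Latin: stress the penult if heavy (long vowel or closed), else the antepenult.
Weights: 5 lo L, 6 den H, 7 ta L.
The penult (syllable 6, den) is heavy, so it takes stress.
Stress on syllable 6: mug.ri.ko:d.ne.lo.ˈden.ta.

6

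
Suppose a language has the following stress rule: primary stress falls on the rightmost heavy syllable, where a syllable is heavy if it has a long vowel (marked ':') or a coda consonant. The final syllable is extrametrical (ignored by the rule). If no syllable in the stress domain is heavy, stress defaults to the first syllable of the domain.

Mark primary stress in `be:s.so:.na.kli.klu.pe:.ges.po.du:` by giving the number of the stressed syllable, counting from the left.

7

The final syllable (9, du:) is extrametrical; the stress domain is syllables 1–8.
Weights: 1 be:s H, 2 so: H, 3 na L, 4 kli L, 5 klu L, 6 pe: H, 7 ges H, 8 po L.
Heavy syllables in the domain: 1, 2, 6, 7. The rightmost is syllable 7 (ges).
Primary stress: syllable 7 → be:s.so:.na.kli.klu.pe:.ˈges.po.du:.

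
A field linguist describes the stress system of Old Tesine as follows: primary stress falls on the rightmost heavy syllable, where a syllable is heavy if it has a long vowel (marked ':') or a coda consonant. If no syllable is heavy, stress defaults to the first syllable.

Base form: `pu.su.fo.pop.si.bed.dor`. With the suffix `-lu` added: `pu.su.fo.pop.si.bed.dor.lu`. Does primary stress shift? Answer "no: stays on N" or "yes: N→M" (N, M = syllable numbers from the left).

no: stays on 7

Base `pu.su.fo.pop.si.bed.dor` (7 syllables):
  Weights: 1 pu L, 2 su L, 3 fo L, 4 pop H, 5 si L, 6 bed H, 7 dor H.
  Heavy syllables in the domain: 4, 6, 7. The rightmost is syllable 7 (dor).
  → primary stress on syllable 7.
Suffixed `pu.su.fo.pop.si.bed.dor.lu` (8 syllables):
  Weights: 1 pu L, 2 su L, 3 fo L, 4 pop H, 5 si L, 6 bed H, 7 dor H, 8 lu L.
  Heavy syllables in the domain: 4, 6, 7. The rightmost is syllable 7 (dor).
  → primary stress on syllable 7.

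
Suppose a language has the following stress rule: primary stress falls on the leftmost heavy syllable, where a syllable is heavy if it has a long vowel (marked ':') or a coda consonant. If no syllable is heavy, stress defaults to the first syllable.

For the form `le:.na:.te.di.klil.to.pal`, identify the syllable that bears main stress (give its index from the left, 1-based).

1

Weights: 1 le: H, 2 na: H, 3 te L, 4 di L, 5 klil H, 6 to L, 7 pal H.
Heavy syllables in the domain: 1, 2, 5, 7. The leftmost is syllable 1 (le:).
Primary stress: syllable 1 → ˈle:.na:.te.di.klil.to.pal.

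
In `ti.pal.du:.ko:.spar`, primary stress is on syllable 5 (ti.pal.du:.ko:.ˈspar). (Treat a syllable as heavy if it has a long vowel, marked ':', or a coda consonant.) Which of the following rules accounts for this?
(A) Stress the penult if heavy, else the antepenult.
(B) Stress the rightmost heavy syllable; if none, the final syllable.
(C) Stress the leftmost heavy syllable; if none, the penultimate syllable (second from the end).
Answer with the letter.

B

Rule A → syllable 4 (observed: 5).
Rule B → syllable 5 ✓.
Rule C → syllable 2 (observed: 5).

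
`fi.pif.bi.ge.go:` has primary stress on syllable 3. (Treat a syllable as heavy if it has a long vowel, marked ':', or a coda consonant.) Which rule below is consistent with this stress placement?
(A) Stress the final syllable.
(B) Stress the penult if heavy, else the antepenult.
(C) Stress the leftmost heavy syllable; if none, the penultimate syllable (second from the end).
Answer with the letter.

B

Rule A → syllable 5 (observed: 3).
Rule B → syllable 3 ✓.
Rule C → syllable 2 (observed: 3).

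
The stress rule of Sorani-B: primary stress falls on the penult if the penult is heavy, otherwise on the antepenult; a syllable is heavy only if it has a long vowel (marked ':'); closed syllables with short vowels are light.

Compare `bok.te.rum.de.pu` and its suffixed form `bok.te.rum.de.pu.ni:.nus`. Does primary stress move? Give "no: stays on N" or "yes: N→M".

Base `bok.te.rum.de.pu` (5 syllables):
  Weights: 3 rum L, 4 de L, 5 pu L.
  The penult (syllable 4, de) is light, so stress falls on the antepenult (syllable 3, rum).
  → primary stress on syllable 3.
Suffixed `bok.te.rum.de.pu.ni:.nus` (7 syllables):
  Weights: 5 pu L, 6 ni: H, 7 nus L.
  The penult (syllable 6, ni:) is heavy, so it takes stress.
  → primary stress on syllable 6.

yes: 3→6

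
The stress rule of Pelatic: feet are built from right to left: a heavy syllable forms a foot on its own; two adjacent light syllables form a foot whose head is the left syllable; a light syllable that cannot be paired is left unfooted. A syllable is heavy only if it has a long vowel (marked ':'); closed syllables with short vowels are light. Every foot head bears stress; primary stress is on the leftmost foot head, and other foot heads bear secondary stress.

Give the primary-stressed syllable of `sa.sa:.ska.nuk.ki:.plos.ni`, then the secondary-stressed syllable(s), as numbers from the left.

Weights: 1 sa L, 2 sa: H, 3 ska L, 4 nuk L, 5 ki: H, 6 plos L, 7 ni L.
Parse right to left (heavy = foot alone; LL = one foot; stranded L unfooted): sa (ˈsa:) (ˈska.nuk) (ˈki:) (ˈplos.ni).
Foot heads: 2, 3, 5, 6.
Primary stress on the leftmost head = syllable 2.
Secondary stress on 3, 5, 6: sa.ˈsa:.ˌska.nuk.ˌki:.ˌplos.ni.

primary 2, secondary 3, 5, 6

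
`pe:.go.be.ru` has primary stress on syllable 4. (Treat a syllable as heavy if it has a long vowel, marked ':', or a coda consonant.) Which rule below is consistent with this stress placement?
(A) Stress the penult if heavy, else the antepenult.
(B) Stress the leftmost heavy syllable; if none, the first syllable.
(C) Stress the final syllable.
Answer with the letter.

C

Rule A → syllable 2 (observed: 4).
Rule B → syllable 1 (observed: 4).
Rule C → syllable 4 ✓.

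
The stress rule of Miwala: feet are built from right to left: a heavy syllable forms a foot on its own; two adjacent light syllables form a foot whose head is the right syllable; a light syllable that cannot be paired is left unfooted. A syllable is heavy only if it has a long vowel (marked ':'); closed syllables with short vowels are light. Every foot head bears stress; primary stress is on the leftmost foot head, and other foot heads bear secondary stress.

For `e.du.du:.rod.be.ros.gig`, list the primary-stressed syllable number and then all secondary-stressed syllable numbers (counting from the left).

primary 2, secondary 3, 5, 7

Weights: 1 e L, 2 du L, 3 du: H, 4 rod L, 5 be L, 6 ros L, 7 gig L.
Parse right to left (heavy = foot alone; LL = one foot; stranded L unfooted): (e.ˈdu) (ˈdu:) (rod.ˈbe) (ros.ˈgig).
Foot heads: 2, 3, 5, 7.
Primary stress on the leftmost head = syllable 2.
Secondary stress on 3, 5, 7: e.ˈdu.ˌdu:.rod.ˌbe.ros.ˌgig.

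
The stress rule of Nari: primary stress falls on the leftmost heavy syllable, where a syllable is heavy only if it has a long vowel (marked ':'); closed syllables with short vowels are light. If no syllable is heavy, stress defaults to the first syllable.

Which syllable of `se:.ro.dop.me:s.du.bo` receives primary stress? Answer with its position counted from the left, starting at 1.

1

Weights: 1 se: H, 2 ro L, 3 dop L, 4 me:s H, 5 du L, 6 bo L.
Heavy syllables in the domain: 1, 4. The leftmost is syllable 1 (se:).
Primary stress: syllable 1 → ˈse:.ro.dop.me:s.du.bo.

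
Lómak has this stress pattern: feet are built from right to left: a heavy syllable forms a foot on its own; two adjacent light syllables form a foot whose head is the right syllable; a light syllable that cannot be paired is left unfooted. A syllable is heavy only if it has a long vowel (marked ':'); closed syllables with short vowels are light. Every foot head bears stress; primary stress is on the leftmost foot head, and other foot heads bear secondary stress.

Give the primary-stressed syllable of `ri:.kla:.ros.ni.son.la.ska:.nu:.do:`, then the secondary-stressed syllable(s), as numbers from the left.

primary 1, secondary 2, 4, 6, 7, 8, 9

Weights: 1 ri: H, 2 kla: H, 3 ros L, 4 ni L, 5 son L, 6 la L, 7 ska: H, 8 nu: H, 9 do: H.
Parse right to left (heavy = foot alone; LL = one foot; stranded L unfooted): (ˈri:) (ˈkla:) (ros.ˈni) (son.ˈla) (ˈska:) (ˈnu:) (ˈdo:).
Foot heads: 1, 2, 4, 6, 7, 8, 9.
Primary stress on the leftmost head = syllable 1.
Secondary stress on 2, 4, 6, 7, 8, 9: ˈri:.ˌkla:.ros.ˌni.son.ˌla.ˌska:.ˌnu:.ˌdo:.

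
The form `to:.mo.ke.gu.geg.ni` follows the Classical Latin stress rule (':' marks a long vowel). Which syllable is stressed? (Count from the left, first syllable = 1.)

Classical Latin: stress the penult if heavy (long vowel or closed), else the antepenult.
Weights: 4 gu L, 5 geg H, 6 ni L.
The penult (syllable 5, geg) is heavy, so it takes stress.
Stress on syllable 5: to:.mo.ke.gu.ˈgeg.ni.

5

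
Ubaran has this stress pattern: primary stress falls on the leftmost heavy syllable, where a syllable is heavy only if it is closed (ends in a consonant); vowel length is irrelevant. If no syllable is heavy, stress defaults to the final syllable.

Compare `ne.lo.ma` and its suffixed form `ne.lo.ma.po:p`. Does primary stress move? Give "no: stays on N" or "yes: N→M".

yes: 3→4

Base `ne.lo.ma` (3 syllables):
  Weights: 1 ne L, 2 lo L, 3 ma L.
  No heavy syllable in the domain; default to the final syllable = syllable 3.
  → primary stress on syllable 3.
Suffixed `ne.lo.ma.po:p` (4 syllables):
  Weights: 1 ne L, 2 lo L, 3 ma L, 4 po:p H.
  Heavy syllables in the domain: 4. The leftmost is syllable 4 (po:p).
  → primary stress on syllable 4.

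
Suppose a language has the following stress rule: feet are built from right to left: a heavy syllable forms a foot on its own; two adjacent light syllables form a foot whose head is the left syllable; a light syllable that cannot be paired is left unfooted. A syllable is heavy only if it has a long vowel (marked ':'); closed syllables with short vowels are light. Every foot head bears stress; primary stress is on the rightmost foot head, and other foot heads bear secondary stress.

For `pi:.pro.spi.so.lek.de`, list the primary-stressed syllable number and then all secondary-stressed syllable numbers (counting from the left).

primary 5, secondary 1, 3

Weights: 1 pi: H, 2 pro L, 3 spi L, 4 so L, 5 lek L, 6 de L.
Parse right to left (heavy = foot alone; LL = one foot; stranded L unfooted): (ˈpi:) pro (ˈspi.so) (ˈlek.de).
Foot heads: 1, 3, 5.
Primary stress on the rightmost head = syllable 5.
Secondary stress on 1, 3: ˌpi:.pro.ˌspi.so.ˈlek.de.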